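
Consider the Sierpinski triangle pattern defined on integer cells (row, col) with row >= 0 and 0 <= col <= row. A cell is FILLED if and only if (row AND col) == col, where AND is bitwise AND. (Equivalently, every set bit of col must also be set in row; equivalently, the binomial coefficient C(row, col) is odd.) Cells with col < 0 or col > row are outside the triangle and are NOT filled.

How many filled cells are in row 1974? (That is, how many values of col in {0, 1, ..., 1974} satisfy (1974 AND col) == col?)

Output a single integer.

1974 in binary = 11110110110
popcount(1974) = number of 1-bits in 11110110110 = 8
A col c satisfies (1974 AND c) == c iff every set bit of c is also set in 1974; each of the 8 set bits of 1974 can independently be on or off in c.
count = 2^8 = 256

Answer: 256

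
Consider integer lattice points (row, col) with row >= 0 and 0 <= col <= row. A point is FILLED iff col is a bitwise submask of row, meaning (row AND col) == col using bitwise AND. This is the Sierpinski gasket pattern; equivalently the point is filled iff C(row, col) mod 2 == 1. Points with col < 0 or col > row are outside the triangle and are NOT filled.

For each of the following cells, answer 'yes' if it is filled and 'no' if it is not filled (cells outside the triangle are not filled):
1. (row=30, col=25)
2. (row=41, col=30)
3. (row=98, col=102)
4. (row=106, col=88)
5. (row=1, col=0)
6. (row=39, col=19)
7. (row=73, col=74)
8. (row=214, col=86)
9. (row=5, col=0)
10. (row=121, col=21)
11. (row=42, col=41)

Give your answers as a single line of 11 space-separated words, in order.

Answer: no no no no yes no no yes yes no no

Derivation:
(30,25): row=0b11110, col=0b11001, row AND col = 0b11000 = 24; 24 != 25 -> empty
(41,30): row=0b101001, col=0b11110, row AND col = 0b1000 = 8; 8 != 30 -> empty
(98,102): col outside [0, 98] -> not filled
(106,88): row=0b1101010, col=0b1011000, row AND col = 0b1001000 = 72; 72 != 88 -> empty
(1,0): row=0b1, col=0b0, row AND col = 0b0 = 0; 0 == 0 -> filled
(39,19): row=0b100111, col=0b10011, row AND col = 0b11 = 3; 3 != 19 -> empty
(73,74): col outside [0, 73] -> not filled
(214,86): row=0b11010110, col=0b1010110, row AND col = 0b1010110 = 86; 86 == 86 -> filled
(5,0): row=0b101, col=0b0, row AND col = 0b0 = 0; 0 == 0 -> filled
(121,21): row=0b1111001, col=0b10101, row AND col = 0b10001 = 17; 17 != 21 -> empty
(42,41): row=0b101010, col=0b101001, row AND col = 0b101000 = 40; 40 != 41 -> empty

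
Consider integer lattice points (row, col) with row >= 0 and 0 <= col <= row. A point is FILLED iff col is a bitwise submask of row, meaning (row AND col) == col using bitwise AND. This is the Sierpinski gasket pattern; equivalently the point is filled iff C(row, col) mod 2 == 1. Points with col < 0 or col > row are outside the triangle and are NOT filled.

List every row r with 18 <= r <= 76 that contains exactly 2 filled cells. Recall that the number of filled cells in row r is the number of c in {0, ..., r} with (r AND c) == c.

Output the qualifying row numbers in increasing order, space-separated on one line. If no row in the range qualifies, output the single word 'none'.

Answer: 32 64

Derivation:
Row r has 2^popcount(r) filled cells, so we need popcount(r) = log2(2) = 1.
Scan r = 18..76 and keep those with exactly 1 one-bits:
r=18=10010 popcount=2 -> skip
r=19=10011 popcount=3 -> skip
r=20=10100 popcount=2 -> skip
r=21=10101 popcount=3 -> skip
r=22=10110 popcount=3 -> skip
r=23=10111 popcount=4 -> skip
r=24=11000 popcount=2 -> skip
r=25=11001 popcount=3 -> skip
r=26=11010 popcount=3 -> skip
r=27=11011 popcount=4 -> skip
r=28=11100 popcount=3 -> skip
r=29=11101 popcount=4 -> skip
r=30=11110 popcount=4 -> skip
r=31=11111 popcount=5 -> skip
r=32=100000 popcount=1 -> KEEP
r=33=100001 popcount=2 -> skip
r=34=100010 popcount=2 -> skip
r=35=100011 popcount=3 -> skip
r=36=100100 popcount=2 -> skip
r=37=100101 popcount=3 -> skip
r=38=100110 popcount=3 -> skip
r=39=100111 popcount=4 -> skip
r=40=101000 popcount=2 -> skip
r=41=101001 popcount=3 -> skip
r=42=101010 popcount=3 -> skip
r=43=101011 popcount=4 -> skip
r=44=101100 popcount=3 -> skip
r=45=101101 popcount=4 -> skip
r=46=101110 popcount=4 -> skip
r=47=101111 popcount=5 -> skip
r=48=110000 popcount=2 -> skip
r=49=110001 popcount=3 -> skip
r=50=110010 popcount=3 -> skip
r=51=110011 popcount=4 -> skip
r=52=110100 popcount=3 -> skip
r=53=110101 popcount=4 -> skip
r=54=110110 popcount=4 -> skip
r=55=110111 popcount=5 -> skip
r=56=111000 popcount=3 -> skip
r=57=111001 popcount=4 -> skip
r=58=111010 popcount=4 -> skip
r=59=111011 popcount=5 -> skip
r=60=111100 popcount=4 -> skip
r=61=111101 popcount=5 -> skip
r=62=111110 popcount=5 -> skip
r=63=111111 popcount=6 -> skip
r=64=1000000 popcount=1 -> KEEP
r=65=1000001 popcount=2 -> skip
r=66=1000010 popcount=2 -> skip
r=67=1000011 popcount=3 -> skip
r=68=1000100 popcount=2 -> skip
r=69=1000101 popcount=3 -> skip
r=70=1000110 popcount=3 -> skip
r=71=1000111 popcount=4 -> skip
r=72=1001000 popcount=2 -> skip
r=73=1001001 popcount=3 -> skip
r=74=1001010 popcount=3 -> skip
r=75=1001011 popcount=4 -> skip
r=76=1001100 popcount=3 -> skip
Kept rows: 32 64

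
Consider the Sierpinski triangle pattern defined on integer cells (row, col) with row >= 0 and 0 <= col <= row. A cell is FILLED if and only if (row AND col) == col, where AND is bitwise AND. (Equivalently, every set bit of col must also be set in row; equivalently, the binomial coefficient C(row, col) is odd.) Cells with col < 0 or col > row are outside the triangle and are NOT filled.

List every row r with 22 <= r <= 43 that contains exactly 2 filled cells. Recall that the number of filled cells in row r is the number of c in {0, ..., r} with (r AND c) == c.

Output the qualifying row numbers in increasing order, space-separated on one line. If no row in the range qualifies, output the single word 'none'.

Row r has 2^popcount(r) filled cells, so we need popcount(r) = log2(2) = 1.
Scan r = 22..43 and keep those with exactly 1 one-bits:
r=22=10110 popcount=3 -> skip
r=23=10111 popcount=4 -> skip
r=24=11000 popcount=2 -> skip
r=25=11001 popcount=3 -> skip
r=26=11010 popcount=3 -> skip
r=27=11011 popcount=4 -> skip
r=28=11100 popcount=3 -> skip
r=29=11101 popcount=4 -> skip
r=30=11110 popcount=4 -> skip
r=31=11111 popcount=5 -> skip
r=32=100000 popcount=1 -> KEEP
r=33=100001 popcount=2 -> skip
r=34=100010 popcount=2 -> skip
r=35=100011 popcount=3 -> skip
r=36=100100 popcount=2 -> skip
r=37=100101 popcount=3 -> skip
r=38=100110 popcount=3 -> skip
r=39=100111 popcount=4 -> skip
r=40=101000 popcount=2 -> skip
r=41=101001 popcount=3 -> skip
r=42=101010 popcount=3 -> skip
r=43=101011 popcount=4 -> skip
Kept rows: 32

Answer: 32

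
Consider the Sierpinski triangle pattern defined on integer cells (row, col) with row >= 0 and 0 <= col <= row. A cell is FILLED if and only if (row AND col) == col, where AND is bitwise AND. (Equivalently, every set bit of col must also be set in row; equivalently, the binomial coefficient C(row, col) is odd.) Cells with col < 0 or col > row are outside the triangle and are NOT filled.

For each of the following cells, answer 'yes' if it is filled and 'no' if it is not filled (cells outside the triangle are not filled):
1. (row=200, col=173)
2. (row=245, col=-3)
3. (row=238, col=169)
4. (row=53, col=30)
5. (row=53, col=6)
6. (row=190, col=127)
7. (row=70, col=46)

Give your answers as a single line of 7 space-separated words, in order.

Answer: no no no no no no no

Derivation:
(200,173): row=0b11001000, col=0b10101101, row AND col = 0b10001000 = 136; 136 != 173 -> empty
(245,-3): col outside [0, 245] -> not filled
(238,169): row=0b11101110, col=0b10101001, row AND col = 0b10101000 = 168; 168 != 169 -> empty
(53,30): row=0b110101, col=0b11110, row AND col = 0b10100 = 20; 20 != 30 -> empty
(53,6): row=0b110101, col=0b110, row AND col = 0b100 = 4; 4 != 6 -> empty
(190,127): row=0b10111110, col=0b1111111, row AND col = 0b111110 = 62; 62 != 127 -> empty
(70,46): row=0b1000110, col=0b101110, row AND col = 0b110 = 6; 6 != 46 -> empty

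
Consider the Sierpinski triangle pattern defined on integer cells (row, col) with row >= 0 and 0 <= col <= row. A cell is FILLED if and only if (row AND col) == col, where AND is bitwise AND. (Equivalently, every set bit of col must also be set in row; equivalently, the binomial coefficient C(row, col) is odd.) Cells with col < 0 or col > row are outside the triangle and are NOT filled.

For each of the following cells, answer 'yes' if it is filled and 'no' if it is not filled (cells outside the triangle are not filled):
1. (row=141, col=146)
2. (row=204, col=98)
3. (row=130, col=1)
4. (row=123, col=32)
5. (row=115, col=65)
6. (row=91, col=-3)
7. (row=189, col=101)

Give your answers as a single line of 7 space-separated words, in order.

(141,146): col outside [0, 141] -> not filled
(204,98): row=0b11001100, col=0b1100010, row AND col = 0b1000000 = 64; 64 != 98 -> empty
(130,1): row=0b10000010, col=0b1, row AND col = 0b0 = 0; 0 != 1 -> empty
(123,32): row=0b1111011, col=0b100000, row AND col = 0b100000 = 32; 32 == 32 -> filled
(115,65): row=0b1110011, col=0b1000001, row AND col = 0b1000001 = 65; 65 == 65 -> filled
(91,-3): col outside [0, 91] -> not filled
(189,101): row=0b10111101, col=0b1100101, row AND col = 0b100101 = 37; 37 != 101 -> empty

Answer: no no no yes yes no no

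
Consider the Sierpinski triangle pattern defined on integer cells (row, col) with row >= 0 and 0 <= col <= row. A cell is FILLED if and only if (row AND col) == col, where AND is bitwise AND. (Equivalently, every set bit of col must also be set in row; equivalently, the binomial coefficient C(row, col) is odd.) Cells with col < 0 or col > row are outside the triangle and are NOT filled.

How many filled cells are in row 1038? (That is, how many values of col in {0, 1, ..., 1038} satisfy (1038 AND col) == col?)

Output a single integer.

Answer: 16

Derivation:
1038 in binary = 10000001110
popcount(1038) = number of 1-bits in 10000001110 = 4
A col c satisfies (1038 AND c) == c iff every set bit of c is also set in 1038; each of the 4 set bits of 1038 can independently be on or off in c.
count = 2^4 = 16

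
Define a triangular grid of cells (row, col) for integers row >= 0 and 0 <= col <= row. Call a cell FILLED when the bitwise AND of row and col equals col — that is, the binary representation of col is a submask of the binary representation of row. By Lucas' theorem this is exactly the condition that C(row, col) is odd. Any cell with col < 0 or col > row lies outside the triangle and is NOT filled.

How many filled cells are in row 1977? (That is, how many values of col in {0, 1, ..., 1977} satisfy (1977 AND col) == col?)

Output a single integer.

1977 in binary = 11110111001
popcount(1977) = number of 1-bits in 11110111001 = 8
A col c satisfies (1977 AND c) == c iff every set bit of c is also set in 1977; each of the 8 set bits of 1977 can independently be on or off in c.
count = 2^8 = 256

Answer: 256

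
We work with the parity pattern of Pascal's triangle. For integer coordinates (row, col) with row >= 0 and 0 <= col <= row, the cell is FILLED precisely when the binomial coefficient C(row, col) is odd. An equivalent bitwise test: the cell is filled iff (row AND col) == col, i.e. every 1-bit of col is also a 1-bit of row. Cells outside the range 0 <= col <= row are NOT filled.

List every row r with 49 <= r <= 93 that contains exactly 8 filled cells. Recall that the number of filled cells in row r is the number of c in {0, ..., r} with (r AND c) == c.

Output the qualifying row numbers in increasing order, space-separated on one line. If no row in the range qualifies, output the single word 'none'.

Answer: 49 50 52 56 67 69 70 73 74 76 81 82 84 88

Derivation:
Row r has 2^popcount(r) filled cells, so we need popcount(r) = log2(8) = 3.
Scan r = 49..93 and keep those with exactly 3 one-bits:
r=49=110001 popcount=3 -> KEEP
r=50=110010 popcount=3 -> KEEP
r=51=110011 popcount=4 -> skip
r=52=110100 popcount=3 -> KEEP
r=53=110101 popcount=4 -> skip
r=54=110110 popcount=4 -> skip
r=55=110111 popcount=5 -> skip
r=56=111000 popcount=3 -> KEEP
r=57=111001 popcount=4 -> skip
r=58=111010 popcount=4 -> skip
r=59=111011 popcount=5 -> skip
r=60=111100 popcount=4 -> skip
r=61=111101 popcount=5 -> skip
r=62=111110 popcount=5 -> skip
r=63=111111 popcount=6 -> skip
r=64=1000000 popcount=1 -> skip
r=65=1000001 popcount=2 -> skip
r=66=1000010 popcount=2 -> skip
r=67=1000011 popcount=3 -> KEEP
r=68=1000100 popcount=2 -> skip
r=69=1000101 popcount=3 -> KEEP
r=70=1000110 popcount=3 -> KEEP
r=71=1000111 popcount=4 -> skip
r=72=1001000 popcount=2 -> skip
r=73=1001001 popcount=3 -> KEEP
r=74=1001010 popcount=3 -> KEEP
r=75=1001011 popcount=4 -> skip
r=76=1001100 popcount=3 -> KEEP
r=77=1001101 popcount=4 -> skip
r=78=1001110 popcount=4 -> skip
r=79=1001111 popcount=5 -> skip
r=80=1010000 popcount=2 -> skip
r=81=1010001 popcount=3 -> KEEP
r=82=1010010 popcount=3 -> KEEP
r=83=1010011 popcount=4 -> skip
r=84=1010100 popcount=3 -> KEEP
r=85=1010101 popcount=4 -> skip
r=86=1010110 popcount=4 -> skip
r=87=1010111 popcount=5 -> skip
r=88=1011000 popcount=3 -> KEEP
r=89=1011001 popcount=4 -> skip
r=90=1011010 popcount=4 -> skip
r=91=1011011 popcount=5 -> skip
r=92=1011100 popcount=4 -> skip
r=93=1011101 popcount=5 -> skip
Kept rows: 49 50 52 56 67 69 70 73 74 76 81 82 84 88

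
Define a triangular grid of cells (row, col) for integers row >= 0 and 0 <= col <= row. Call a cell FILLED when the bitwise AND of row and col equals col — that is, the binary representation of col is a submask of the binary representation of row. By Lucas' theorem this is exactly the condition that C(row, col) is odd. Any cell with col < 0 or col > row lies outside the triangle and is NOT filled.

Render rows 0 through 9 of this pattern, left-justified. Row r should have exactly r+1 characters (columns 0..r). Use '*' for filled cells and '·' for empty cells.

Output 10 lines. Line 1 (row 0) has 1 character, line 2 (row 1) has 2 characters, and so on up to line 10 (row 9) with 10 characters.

Answer: *
**
*·*
****
*···*
**··**
*·*·*·*
********
*·······*
**······**

Derivation:
r0=0: *
r1=1: **
r2=10: *·*
r3=11: ****
r4=100: *···*
r5=101: **··**
r6=110: *·*·*·*
r7=111: ********
r8=1000: *·······*
r9=1001: **······**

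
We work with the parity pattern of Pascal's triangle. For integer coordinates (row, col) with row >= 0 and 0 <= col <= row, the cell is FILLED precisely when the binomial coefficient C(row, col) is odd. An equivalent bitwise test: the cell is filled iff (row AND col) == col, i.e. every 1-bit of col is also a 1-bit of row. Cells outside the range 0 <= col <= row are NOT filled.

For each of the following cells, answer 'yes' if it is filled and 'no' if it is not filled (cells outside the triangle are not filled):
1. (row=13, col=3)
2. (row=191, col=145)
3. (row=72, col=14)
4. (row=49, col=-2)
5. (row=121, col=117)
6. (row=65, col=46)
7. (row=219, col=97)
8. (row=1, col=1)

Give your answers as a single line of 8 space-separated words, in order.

(13,3): row=0b1101, col=0b11, row AND col = 0b1 = 1; 1 != 3 -> empty
(191,145): row=0b10111111, col=0b10010001, row AND col = 0b10010001 = 145; 145 == 145 -> filled
(72,14): row=0b1001000, col=0b1110, row AND col = 0b1000 = 8; 8 != 14 -> empty
(49,-2): col outside [0, 49] -> not filled
(121,117): row=0b1111001, col=0b1110101, row AND col = 0b1110001 = 113; 113 != 117 -> empty
(65,46): row=0b1000001, col=0b101110, row AND col = 0b0 = 0; 0 != 46 -> empty
(219,97): row=0b11011011, col=0b1100001, row AND col = 0b1000001 = 65; 65 != 97 -> empty
(1,1): row=0b1, col=0b1, row AND col = 0b1 = 1; 1 == 1 -> filled

Answer: no yes no no no no no yes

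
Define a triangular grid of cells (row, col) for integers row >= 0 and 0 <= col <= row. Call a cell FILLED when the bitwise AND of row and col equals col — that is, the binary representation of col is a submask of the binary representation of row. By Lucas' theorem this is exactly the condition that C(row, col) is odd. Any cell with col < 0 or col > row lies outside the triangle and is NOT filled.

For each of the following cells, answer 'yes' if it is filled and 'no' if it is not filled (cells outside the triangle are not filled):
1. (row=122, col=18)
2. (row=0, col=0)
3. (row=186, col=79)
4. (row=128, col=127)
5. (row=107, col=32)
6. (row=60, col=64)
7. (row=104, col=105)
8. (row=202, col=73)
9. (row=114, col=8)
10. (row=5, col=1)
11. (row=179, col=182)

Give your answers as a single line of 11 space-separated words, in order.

Answer: yes yes no no yes no no no no yes no

Derivation:
(122,18): row=0b1111010, col=0b10010, row AND col = 0b10010 = 18; 18 == 18 -> filled
(0,0): row=0b0, col=0b0, row AND col = 0b0 = 0; 0 == 0 -> filled
(186,79): row=0b10111010, col=0b1001111, row AND col = 0b1010 = 10; 10 != 79 -> empty
(128,127): row=0b10000000, col=0b1111111, row AND col = 0b0 = 0; 0 != 127 -> empty
(107,32): row=0b1101011, col=0b100000, row AND col = 0b100000 = 32; 32 == 32 -> filled
(60,64): col outside [0, 60] -> not filled
(104,105): col outside [0, 104] -> not filled
(202,73): row=0b11001010, col=0b1001001, row AND col = 0b1001000 = 72; 72 != 73 -> empty
(114,8): row=0b1110010, col=0b1000, row AND col = 0b0 = 0; 0 != 8 -> empty
(5,1): row=0b101, col=0b1, row AND col = 0b1 = 1; 1 == 1 -> filled
(179,182): col outside [0, 179] -> not filled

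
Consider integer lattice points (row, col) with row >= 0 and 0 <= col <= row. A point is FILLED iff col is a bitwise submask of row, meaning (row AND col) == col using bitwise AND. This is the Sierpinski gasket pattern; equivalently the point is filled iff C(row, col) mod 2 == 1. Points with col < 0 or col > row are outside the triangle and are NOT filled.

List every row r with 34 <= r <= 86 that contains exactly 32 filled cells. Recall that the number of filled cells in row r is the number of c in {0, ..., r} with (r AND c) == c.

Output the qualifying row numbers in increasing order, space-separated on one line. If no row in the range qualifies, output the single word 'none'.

Row r has 2^popcount(r) filled cells, so we need popcount(r) = log2(32) = 5.
Scan r = 34..86 and keep those with exactly 5 one-bits:
r=34=100010 popcount=2 -> skip
r=35=100011 popcount=3 -> skip
r=36=100100 popcount=2 -> skip
r=37=100101 popcount=3 -> skip
r=38=100110 popcount=3 -> skip
r=39=100111 popcount=4 -> skip
r=40=101000 popcount=2 -> skip
r=41=101001 popcount=3 -> skip
r=42=101010 popcount=3 -> skip
r=43=101011 popcount=4 -> skip
r=44=101100 popcount=3 -> skip
r=45=101101 popcount=4 -> skip
r=46=101110 popcount=4 -> skip
r=47=101111 popcount=5 -> KEEP
r=48=110000 popcount=2 -> skip
r=49=110001 popcount=3 -> skip
r=50=110010 popcount=3 -> skip
r=51=110011 popcount=4 -> skip
r=52=110100 popcount=3 -> skip
r=53=110101 popcount=4 -> skip
r=54=110110 popcount=4 -> skip
r=55=110111 popcount=5 -> KEEP
r=56=111000 popcount=3 -> skip
r=57=111001 popcount=4 -> skip
r=58=111010 popcount=4 -> skip
r=59=111011 popcount=5 -> KEEP
r=60=111100 popcount=4 -> skip
r=61=111101 popcount=5 -> KEEP
r=62=111110 popcount=5 -> KEEP
r=63=111111 popcount=6 -> skip
r=64=1000000 popcount=1 -> skip
r=65=1000001 popcount=2 -> skip
r=66=1000010 popcount=2 -> skip
r=67=1000011 popcount=3 -> skip
r=68=1000100 popcount=2 -> skip
r=69=1000101 popcount=3 -> skip
r=70=1000110 popcount=3 -> skip
r=71=1000111 popcount=4 -> skip
r=72=1001000 popcount=2 -> skip
r=73=1001001 popcount=3 -> skip
r=74=1001010 popcount=3 -> skip
r=75=1001011 popcount=4 -> skip
r=76=1001100 popcount=3 -> skip
r=77=1001101 popcount=4 -> skip
r=78=1001110 popcount=4 -> skip
r=79=1001111 popcount=5 -> KEEP
r=80=1010000 popcount=2 -> skip
r=81=1010001 popcount=3 -> skip
r=82=1010010 popcount=3 -> skip
r=83=1010011 popcount=4 -> skip
r=84=1010100 popcount=3 -> skip
r=85=1010101 popcount=4 -> skip
r=86=1010110 popcount=4 -> skip
Kept rows: 47 55 59 61 62 79

Answer: 47 55 59 61 62 79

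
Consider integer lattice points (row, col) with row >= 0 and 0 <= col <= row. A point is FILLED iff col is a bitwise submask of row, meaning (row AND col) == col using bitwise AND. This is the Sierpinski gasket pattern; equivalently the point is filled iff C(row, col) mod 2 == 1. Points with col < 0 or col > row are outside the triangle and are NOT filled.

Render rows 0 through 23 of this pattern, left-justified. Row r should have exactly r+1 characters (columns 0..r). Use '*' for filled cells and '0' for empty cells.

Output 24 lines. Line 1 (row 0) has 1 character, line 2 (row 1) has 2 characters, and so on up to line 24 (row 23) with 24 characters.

r0=0: *
r1=1: **
r2=10: *0*
r3=11: ****
r4=100: *000*
r5=101: **00**
r6=110: *0*0*0*
r7=111: ********
r8=1000: *0000000*
r9=1001: **000000**
r10=1010: *0*00000*0*
r11=1011: ****0000****
r12=1100: *000*000*000*
r13=1101: **00**00**00**
r14=1110: *0*0*0*0*0*0*0*
r15=1111: ****************
r16=10000: *000000000000000*
r17=10001: **00000000000000**
r18=10010: *0*0000000000000*0*
r19=10011: ****000000000000****
r20=10100: *000*00000000000*000*
r21=10101: **00**0000000000**00**
r22=10110: *0*0*0*000000000*0*0*0*
r23=10111: ********00000000********

Answer: *
**
*0*
****
*000*
**00**
*0*0*0*
********
*0000000*
**000000**
*0*00000*0*
****0000****
*000*000*000*
**00**00**00**
*0*0*0*0*0*0*0*
****************
*000000000000000*
**00000000000000**
*0*0000000000000*0*
****000000000000****
*000*00000000000*000*
**00**0000000000**00**
*0*0*0*000000000*0*0*0*
********00000000********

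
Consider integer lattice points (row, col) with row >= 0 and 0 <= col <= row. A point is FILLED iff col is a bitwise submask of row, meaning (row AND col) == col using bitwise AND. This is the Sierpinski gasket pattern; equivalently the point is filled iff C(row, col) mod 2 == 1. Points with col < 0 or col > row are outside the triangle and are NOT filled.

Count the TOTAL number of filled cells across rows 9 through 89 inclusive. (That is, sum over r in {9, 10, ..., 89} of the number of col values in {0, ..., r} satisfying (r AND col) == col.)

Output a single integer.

r9=1001 pc2: +4 =4
r10=1010 pc2: +4 =8
r11=1011 pc3: +8 =16
r12=1100 pc2: +4 =20
r13=1101 pc3: +8 =28
r14=1110 pc3: +8 =36
r15=1111 pc4: +16 =52
r16=10000 pc1: +2 =54
r17=10001 pc2: +4 =58
r18=10010 pc2: +4 =62
r19=10011 pc3: +8 =70
r20=10100 pc2: +4 =74
r21=10101 pc3: +8 =82
r22=10110 pc3: +8 =90
r23=10111 pc4: +16 =106
r24=11000 pc2: +4 =110
r25=11001 pc3: +8 =118
r26=11010 pc3: +8 =126
r27=11011 pc4: +16 =142
r28=11100 pc3: +8 =150
r29=11101 pc4: +16 =166
r30=11110 pc4: +16 =182
r31=11111 pc5: +32 =214
r32=100000 pc1: +2 =216
r33=100001 pc2: +4 =220
r34=100010 pc2: +4 =224
r35=100011 pc3: +8 =232
r36=100100 pc2: +4 =236
r37=100101 pc3: +8 =244
r38=100110 pc3: +8 =252
r39=100111 pc4: +16 =268
r40=101000 pc2: +4 =272
r41=101001 pc3: +8 =280
r42=101010 pc3: +8 =288
r43=101011 pc4: +16 =304
r44=101100 pc3: +8 =312
r45=101101 pc4: +16 =328
r46=101110 pc4: +16 =344
r47=101111 pc5: +32 =376
r48=110000 pc2: +4 =380
r49=110001 pc3: +8 =388
r50=110010 pc3: +8 =396
r51=110011 pc4: +16 =412
r52=110100 pc3: +8 =420
r53=110101 pc4: +16 =436
r54=110110 pc4: +16 =452
r55=110111 pc5: +32 =484
r56=111000 pc3: +8 =492
r57=111001 pc4: +16 =508
r58=111010 pc4: +16 =524
r59=111011 pc5: +32 =556
r60=111100 pc4: +16 =572
r61=111101 pc5: +32 =604
r62=111110 pc5: +32 =636
r63=111111 pc6: +64 =700
r64=1000000 pc1: +2 =702
r65=1000001 pc2: +4 =706
r66=1000010 pc2: +4 =710
r67=1000011 pc3: +8 =718
r68=1000100 pc2: +4 =722
r69=1000101 pc3: +8 =730
r70=1000110 pc3: +8 =738
r71=1000111 pc4: +16 =754
r72=1001000 pc2: +4 =758
r73=1001001 pc3: +8 =766
r74=1001010 pc3: +8 =774
r75=1001011 pc4: +16 =790
r76=1001100 pc3: +8 =798
r77=1001101 pc4: +16 =814
r78=1001110 pc4: +16 =830
r79=1001111 pc5: +32 =862
r80=1010000 pc2: +4 =866
r81=1010001 pc3: +8 =874
r82=1010010 pc3: +8 =882
r83=1010011 pc4: +16 =898
r84=1010100 pc3: +8 =906
r85=1010101 pc4: +16 =922
r86=1010110 pc4: +16 =938
r87=1010111 pc5: +32 =970
r88=1011000 pc3: +8 =978
r89=1011001 pc4: +16 =994

Answer: 994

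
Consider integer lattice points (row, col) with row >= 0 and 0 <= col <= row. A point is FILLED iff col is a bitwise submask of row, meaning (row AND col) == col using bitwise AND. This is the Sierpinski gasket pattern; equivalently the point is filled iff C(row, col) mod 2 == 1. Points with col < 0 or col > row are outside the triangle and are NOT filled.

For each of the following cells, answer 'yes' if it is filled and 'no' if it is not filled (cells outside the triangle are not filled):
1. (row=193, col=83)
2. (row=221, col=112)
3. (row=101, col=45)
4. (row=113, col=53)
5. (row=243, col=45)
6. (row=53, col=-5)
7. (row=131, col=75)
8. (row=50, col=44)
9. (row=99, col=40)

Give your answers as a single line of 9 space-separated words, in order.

Answer: no no no no no no no no no

Derivation:
(193,83): row=0b11000001, col=0b1010011, row AND col = 0b1000001 = 65; 65 != 83 -> empty
(221,112): row=0b11011101, col=0b1110000, row AND col = 0b1010000 = 80; 80 != 112 -> empty
(101,45): row=0b1100101, col=0b101101, row AND col = 0b100101 = 37; 37 != 45 -> empty
(113,53): row=0b1110001, col=0b110101, row AND col = 0b110001 = 49; 49 != 53 -> empty
(243,45): row=0b11110011, col=0b101101, row AND col = 0b100001 = 33; 33 != 45 -> empty
(53,-5): col outside [0, 53] -> not filled
(131,75): row=0b10000011, col=0b1001011, row AND col = 0b11 = 3; 3 != 75 -> empty
(50,44): row=0b110010, col=0b101100, row AND col = 0b100000 = 32; 32 != 44 -> empty
(99,40): row=0b1100011, col=0b101000, row AND col = 0b100000 = 32; 32 != 40 -> empty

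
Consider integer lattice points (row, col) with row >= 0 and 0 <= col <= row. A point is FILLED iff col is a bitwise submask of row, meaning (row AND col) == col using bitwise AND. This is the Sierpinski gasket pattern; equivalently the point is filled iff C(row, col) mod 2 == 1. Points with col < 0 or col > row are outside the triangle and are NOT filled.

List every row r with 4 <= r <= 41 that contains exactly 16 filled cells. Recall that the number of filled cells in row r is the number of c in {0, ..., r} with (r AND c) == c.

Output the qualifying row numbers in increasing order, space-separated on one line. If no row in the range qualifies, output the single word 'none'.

Row r has 2^popcount(r) filled cells, so we need popcount(r) = log2(16) = 4.
Scan r = 4..41 and keep those with exactly 4 one-bits:
r=4=100 popcount=1 -> skip
r=5=101 popcount=2 -> skip
r=6=110 popcount=2 -> skip
r=7=111 popcount=3 -> skip
r=8=1000 popcount=1 -> skip
r=9=1001 popcount=2 -> skip
r=10=1010 popcount=2 -> skip
r=11=1011 popcount=3 -> skip
r=12=1100 popcount=2 -> skip
r=13=1101 popcount=3 -> skip
r=14=1110 popcount=3 -> skip
r=15=1111 popcount=4 -> KEEP
r=16=10000 popcount=1 -> skip
r=17=10001 popcount=2 -> skip
r=18=10010 popcount=2 -> skip
r=19=10011 popcount=3 -> skip
r=20=10100 popcount=2 -> skip
r=21=10101 popcount=3 -> skip
r=22=10110 popcount=3 -> skip
r=23=10111 popcount=4 -> KEEP
r=24=11000 popcount=2 -> skip
r=25=11001 popcount=3 -> skip
r=26=11010 popcount=3 -> skip
r=27=11011 popcount=4 -> KEEP
r=28=11100 popcount=3 -> skip
r=29=11101 popcount=4 -> KEEP
r=30=11110 popcount=4 -> KEEP
r=31=11111 popcount=5 -> skip
r=32=100000 popcount=1 -> skip
r=33=100001 popcount=2 -> skip
r=34=100010 popcount=2 -> skip
r=35=100011 popcount=3 -> skip
r=36=100100 popcount=2 -> skip
r=37=100101 popcount=3 -> skip
r=38=100110 popcount=3 -> skip
r=39=100111 popcount=4 -> KEEP
r=40=101000 popcount=2 -> skip
r=41=101001 popcount=3 -> skip
Kept rows: 15 23 27 29 30 39

Answer: 15 23 27 29 30 39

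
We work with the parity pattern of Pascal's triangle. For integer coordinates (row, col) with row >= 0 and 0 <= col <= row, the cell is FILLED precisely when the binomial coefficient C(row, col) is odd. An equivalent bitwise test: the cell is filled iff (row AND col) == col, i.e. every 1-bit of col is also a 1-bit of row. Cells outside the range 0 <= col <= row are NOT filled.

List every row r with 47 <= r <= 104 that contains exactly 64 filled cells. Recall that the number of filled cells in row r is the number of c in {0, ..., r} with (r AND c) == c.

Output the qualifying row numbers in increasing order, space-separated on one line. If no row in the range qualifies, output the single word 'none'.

Row r has 2^popcount(r) filled cells, so we need popcount(r) = log2(64) = 6.
Scan r = 47..104 and keep those with exactly 6 one-bits:
r=47=101111 popcount=5 -> skip
r=48=110000 popcount=2 -> skip
r=49=110001 popcount=3 -> skip
r=50=110010 popcount=3 -> skip
r=51=110011 popcount=4 -> skip
r=52=110100 popcount=3 -> skip
r=53=110101 popcount=4 -> skip
r=54=110110 popcount=4 -> skip
r=55=110111 popcount=5 -> skip
r=56=111000 popcount=3 -> skip
r=57=111001 popcount=4 -> skip
r=58=111010 popcount=4 -> skip
r=59=111011 popcount=5 -> skip
r=60=111100 popcount=4 -> skip
r=61=111101 popcount=5 -> skip
r=62=111110 popcount=5 -> skip
r=63=111111 popcount=6 -> KEEP
r=64=1000000 popcount=1 -> skip
r=65=1000001 popcount=2 -> skip
r=66=1000010 popcount=2 -> skip
r=67=1000011 popcount=3 -> skip
r=68=1000100 popcount=2 -> skip
r=69=1000101 popcount=3 -> skip
r=70=1000110 popcount=3 -> skip
r=71=1000111 popcount=4 -> skip
r=72=1001000 popcount=2 -> skip
r=73=1001001 popcount=3 -> skip
r=74=1001010 popcount=3 -> skip
r=75=1001011 popcount=4 -> skip
r=76=1001100 popcount=3 -> skip
r=77=1001101 popcount=4 -> skip
r=78=1001110 popcount=4 -> skip
r=79=1001111 popcount=5 -> skip
r=80=1010000 popcount=2 -> skip
r=81=1010001 popcount=3 -> skip
r=82=1010010 popcount=3 -> skip
r=83=1010011 popcount=4 -> skip
r=84=1010100 popcount=3 -> skip
r=85=1010101 popcount=4 -> skip
r=86=1010110 popcount=4 -> skip
r=87=1010111 popcount=5 -> skip
r=88=1011000 popcount=3 -> skip
r=89=1011001 popcount=4 -> skip
r=90=1011010 popcount=4 -> skip
r=91=1011011 popcount=5 -> skip
r=92=1011100 popcount=4 -> skip
r=93=1011101 popcount=5 -> skip
r=94=1011110 popcount=5 -> skip
r=95=1011111 popcount=6 -> KEEP
r=96=1100000 popcount=2 -> skip
r=97=1100001 popcount=3 -> skip
r=98=1100010 popcount=3 -> skip
r=99=1100011 popcount=4 -> skip
r=100=1100100 popcount=3 -> skip
r=101=1100101 popcount=4 -> skip
r=102=1100110 popcount=4 -> skip
r=103=1100111 popcount=5 -> skip
r=104=1101000 popcount=3 -> skip
Kept rows: 63 95

Answer: 63 95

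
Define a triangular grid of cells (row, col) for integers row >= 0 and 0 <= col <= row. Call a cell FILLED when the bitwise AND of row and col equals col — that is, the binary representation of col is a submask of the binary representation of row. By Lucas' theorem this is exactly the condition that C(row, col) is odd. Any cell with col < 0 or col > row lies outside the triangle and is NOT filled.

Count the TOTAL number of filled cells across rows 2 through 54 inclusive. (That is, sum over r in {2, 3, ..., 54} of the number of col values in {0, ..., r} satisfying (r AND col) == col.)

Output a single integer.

r2=10 pc1: +2 =2
r3=11 pc2: +4 =6
r4=100 pc1: +2 =8
r5=101 pc2: +4 =12
r6=110 pc2: +4 =16
r7=111 pc3: +8 =24
r8=1000 pc1: +2 =26
r9=1001 pc2: +4 =30
r10=1010 pc2: +4 =34
r11=1011 pc3: +8 =42
r12=1100 pc2: +4 =46
r13=1101 pc3: +8 =54
r14=1110 pc3: +8 =62
r15=1111 pc4: +16 =78
r16=10000 pc1: +2 =80
r17=10001 pc2: +4 =84
r18=10010 pc2: +4 =88
r19=10011 pc3: +8 =96
r20=10100 pc2: +4 =100
r21=10101 pc3: +8 =108
r22=10110 pc3: +8 =116
r23=10111 pc4: +16 =132
r24=11000 pc2: +4 =136
r25=11001 pc3: +8 =144
r26=11010 pc3: +8 =152
r27=11011 pc4: +16 =168
r28=11100 pc3: +8 =176
r29=11101 pc4: +16 =192
r30=11110 pc4: +16 =208
r31=11111 pc5: +32 =240
r32=100000 pc1: +2 =242
r33=100001 pc2: +4 =246
r34=100010 pc2: +4 =250
r35=100011 pc3: +8 =258
r36=100100 pc2: +4 =262
r37=100101 pc3: +8 =270
r38=100110 pc3: +8 =278
r39=100111 pc4: +16 =294
r40=101000 pc2: +4 =298
r41=101001 pc3: +8 =306
r42=101010 pc3: +8 =314
r43=101011 pc4: +16 =330
r44=101100 pc3: +8 =338
r45=101101 pc4: +16 =354
r46=101110 pc4: +16 =370
r47=101111 pc5: +32 =402
r48=110000 pc2: +4 =406
r49=110001 pc3: +8 =414
r50=110010 pc3: +8 =422
r51=110011 pc4: +16 =438
r52=110100 pc3: +8 =446
r53=110101 pc4: +16 =462
r54=110110 pc4: +16 =478

Answer: 478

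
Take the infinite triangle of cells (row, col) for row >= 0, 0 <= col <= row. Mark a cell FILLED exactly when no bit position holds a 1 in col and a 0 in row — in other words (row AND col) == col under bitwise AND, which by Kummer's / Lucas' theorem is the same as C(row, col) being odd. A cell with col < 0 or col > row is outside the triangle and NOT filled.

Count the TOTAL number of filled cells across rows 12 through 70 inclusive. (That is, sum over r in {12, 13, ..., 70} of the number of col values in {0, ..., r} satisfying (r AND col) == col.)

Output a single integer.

Answer: 722

Derivation:
r12=1100 pc2: +4 =4
r13=1101 pc3: +8 =12
r14=1110 pc3: +8 =20
r15=1111 pc4: +16 =36
r16=10000 pc1: +2 =38
r17=10001 pc2: +4 =42
r18=10010 pc2: +4 =46
r19=10011 pc3: +8 =54
r20=10100 pc2: +4 =58
r21=10101 pc3: +8 =66
r22=10110 pc3: +8 =74
r23=10111 pc4: +16 =90
r24=11000 pc2: +4 =94
r25=11001 pc3: +8 =102
r26=11010 pc3: +8 =110
r27=11011 pc4: +16 =126
r28=11100 pc3: +8 =134
r29=11101 pc4: +16 =150
r30=11110 pc4: +16 =166
r31=11111 pc5: +32 =198
r32=100000 pc1: +2 =200
r33=100001 pc2: +4 =204
r34=100010 pc2: +4 =208
r35=100011 pc3: +8 =216
r36=100100 pc2: +4 =220
r37=100101 pc3: +8 =228
r38=100110 pc3: +8 =236
r39=100111 pc4: +16 =252
r40=101000 pc2: +4 =256
r41=101001 pc3: +8 =264
r42=101010 pc3: +8 =272
r43=101011 pc4: +16 =288
r44=101100 pc3: +8 =296
r45=101101 pc4: +16 =312
r46=101110 pc4: +16 =328
r47=101111 pc5: +32 =360
r48=110000 pc2: +4 =364
r49=110001 pc3: +8 =372
r50=110010 pc3: +8 =380
r51=110011 pc4: +16 =396
r52=110100 pc3: +8 =404
r53=110101 pc4: +16 =420
r54=110110 pc4: +16 =436
r55=110111 pc5: +32 =468
r56=111000 pc3: +8 =476
r57=111001 pc4: +16 =492
r58=111010 pc4: +16 =508
r59=111011 pc5: +32 =540
r60=111100 pc4: +16 =556
r61=111101 pc5: +32 =588
r62=111110 pc5: +32 =620
r63=111111 pc6: +64 =684
r64=1000000 pc1: +2 =686
r65=1000001 pc2: +4 =690
r66=1000010 pc2: +4 =694
r67=1000011 pc3: +8 =702
r68=1000100 pc2: +4 =706
r69=1000101 pc3: +8 =714
r70=1000110 pc3: +8 =722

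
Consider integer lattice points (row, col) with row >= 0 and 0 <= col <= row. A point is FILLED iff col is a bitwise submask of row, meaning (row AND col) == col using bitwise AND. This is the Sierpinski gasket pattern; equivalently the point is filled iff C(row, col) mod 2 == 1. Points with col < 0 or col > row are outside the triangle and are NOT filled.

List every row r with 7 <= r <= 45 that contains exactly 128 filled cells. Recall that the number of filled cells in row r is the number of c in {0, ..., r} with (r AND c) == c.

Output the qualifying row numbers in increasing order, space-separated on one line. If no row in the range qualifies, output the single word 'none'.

Answer: none

Derivation:
Row r has 2^popcount(r) filled cells, so we need popcount(r) = log2(128) = 7.
Scan r = 7..45 and keep those with exactly 7 one-bits:
r=7=111 popcount=3 -> skip
r=8=1000 popcount=1 -> skip
r=9=1001 popcount=2 -> skip
r=10=1010 popcount=2 -> skip
r=11=1011 popcount=3 -> skip
r=12=1100 popcount=2 -> skip
r=13=1101 popcount=3 -> skip
r=14=1110 popcount=3 -> skip
r=15=1111 popcount=4 -> skip
r=16=10000 popcount=1 -> skip
r=17=10001 popcount=2 -> skip
r=18=10010 popcount=2 -> skip
r=19=10011 popcount=3 -> skip
r=20=10100 popcount=2 -> skip
r=21=10101 popcount=3 -> skip
r=22=10110 popcount=3 -> skip
r=23=10111 popcount=4 -> skip
r=24=11000 popcount=2 -> skip
r=25=11001 popcount=3 -> skip
r=26=11010 popcount=3 -> skip
r=27=11011 popcount=4 -> skip
r=28=11100 popcount=3 -> skip
r=29=11101 popcount=4 -> skip
r=30=11110 popcount=4 -> skip
r=31=11111 popcount=5 -> skip
r=32=100000 popcount=1 -> skip
r=33=100001 popcount=2 -> skip
r=34=100010 popcount=2 -> skip
r=35=100011 popcount=3 -> skip
r=36=100100 popcount=2 -> skip
r=37=100101 popcount=3 -> skip
r=38=100110 popcount=3 -> skip
r=39=100111 popcount=4 -> skip
r=40=101000 popcount=2 -> skip
r=41=101001 popcount=3 -> skip
r=42=101010 popcount=3 -> skip
r=43=101011 popcount=4 -> skip
r=44=101100 popcount=3 -> skip
r=45=101101 popcount=4 -> skip
Kept rows: none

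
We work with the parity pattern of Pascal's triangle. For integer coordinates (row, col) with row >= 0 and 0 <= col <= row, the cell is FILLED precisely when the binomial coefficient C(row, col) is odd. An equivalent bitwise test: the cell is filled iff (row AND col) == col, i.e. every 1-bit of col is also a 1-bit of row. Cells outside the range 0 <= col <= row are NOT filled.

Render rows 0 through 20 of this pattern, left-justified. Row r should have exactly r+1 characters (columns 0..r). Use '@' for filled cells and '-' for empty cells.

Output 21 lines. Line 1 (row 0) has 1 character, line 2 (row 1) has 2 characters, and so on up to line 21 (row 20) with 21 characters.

Answer: @
@@
@-@
@@@@
@---@
@@--@@
@-@-@-@
@@@@@@@@
@-------@
@@------@@
@-@-----@-@
@@@@----@@@@
@---@---@---@
@@--@@--@@--@@
@-@-@-@-@-@-@-@
@@@@@@@@@@@@@@@@
@---------------@
@@--------------@@
@-@-------------@-@
@@@@------------@@@@
@---@-----------@---@

Derivation:
r0=0: @
r1=1: @@
r2=10: @-@
r3=11: @@@@
r4=100: @---@
r5=101: @@--@@
r6=110: @-@-@-@
r7=111: @@@@@@@@
r8=1000: @-------@
r9=1001: @@------@@
r10=1010: @-@-----@-@
r11=1011: @@@@----@@@@
r12=1100: @---@---@---@
r13=1101: @@--@@--@@--@@
r14=1110: @-@-@-@-@-@-@-@
r15=1111: @@@@@@@@@@@@@@@@
r16=10000: @---------------@
r17=10001: @@--------------@@
r18=10010: @-@-------------@-@
r19=10011: @@@@------------@@@@
r20=10100: @---@-----------@---@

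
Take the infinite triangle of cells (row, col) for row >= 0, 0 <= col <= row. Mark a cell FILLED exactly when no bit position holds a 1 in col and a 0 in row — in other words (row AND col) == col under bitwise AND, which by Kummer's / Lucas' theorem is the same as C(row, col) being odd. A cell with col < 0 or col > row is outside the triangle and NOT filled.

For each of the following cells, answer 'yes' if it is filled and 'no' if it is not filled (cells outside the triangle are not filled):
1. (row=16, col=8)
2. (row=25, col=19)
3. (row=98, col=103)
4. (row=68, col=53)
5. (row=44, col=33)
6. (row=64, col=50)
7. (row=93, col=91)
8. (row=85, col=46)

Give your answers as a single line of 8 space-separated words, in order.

Answer: no no no no no no no no

Derivation:
(16,8): row=0b10000, col=0b1000, row AND col = 0b0 = 0; 0 != 8 -> empty
(25,19): row=0b11001, col=0b10011, row AND col = 0b10001 = 17; 17 != 19 -> empty
(98,103): col outside [0, 98] -> not filled
(68,53): row=0b1000100, col=0b110101, row AND col = 0b100 = 4; 4 != 53 -> empty
(44,33): row=0b101100, col=0b100001, row AND col = 0b100000 = 32; 32 != 33 -> empty
(64,50): row=0b1000000, col=0b110010, row AND col = 0b0 = 0; 0 != 50 -> empty
(93,91): row=0b1011101, col=0b1011011, row AND col = 0b1011001 = 89; 89 != 91 -> empty
(85,46): row=0b1010101, col=0b101110, row AND col = 0b100 = 4; 4 != 46 -> empty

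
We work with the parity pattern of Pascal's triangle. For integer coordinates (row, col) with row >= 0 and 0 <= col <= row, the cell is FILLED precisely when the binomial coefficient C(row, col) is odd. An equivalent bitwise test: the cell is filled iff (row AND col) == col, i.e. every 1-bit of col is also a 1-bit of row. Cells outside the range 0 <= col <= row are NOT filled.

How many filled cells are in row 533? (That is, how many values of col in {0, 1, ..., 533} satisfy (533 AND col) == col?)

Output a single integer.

Answer: 16

Derivation:
533 in binary = 1000010101
popcount(533) = number of 1-bits in 1000010101 = 4
A col c satisfies (533 AND c) == c iff every set bit of c is also set in 533; each of the 4 set bits of 533 can independently be on or off in c.
count = 2^4 = 16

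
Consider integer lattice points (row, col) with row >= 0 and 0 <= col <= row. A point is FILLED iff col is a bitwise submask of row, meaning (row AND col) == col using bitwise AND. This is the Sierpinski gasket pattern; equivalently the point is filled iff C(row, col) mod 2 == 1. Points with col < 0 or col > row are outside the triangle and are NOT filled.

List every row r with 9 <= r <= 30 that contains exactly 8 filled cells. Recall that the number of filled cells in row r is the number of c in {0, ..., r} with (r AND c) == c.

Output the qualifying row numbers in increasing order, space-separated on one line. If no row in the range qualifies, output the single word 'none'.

Answer: 11 13 14 19 21 22 25 26 28

Derivation:
Row r has 2^popcount(r) filled cells, so we need popcount(r) = log2(8) = 3.
Scan r = 9..30 and keep those with exactly 3 one-bits:
r=9=1001 popcount=2 -> skip
r=10=1010 popcount=2 -> skip
r=11=1011 popcount=3 -> KEEP
r=12=1100 popcount=2 -> skip
r=13=1101 popcount=3 -> KEEP
r=14=1110 popcount=3 -> KEEP
r=15=1111 popcount=4 -> skip
r=16=10000 popcount=1 -> skip
r=17=10001 popcount=2 -> skip
r=18=10010 popcount=2 -> skip
r=19=10011 popcount=3 -> KEEP
r=20=10100 popcount=2 -> skip
r=21=10101 popcount=3 -> KEEP
r=22=10110 popcount=3 -> KEEP
r=23=10111 popcount=4 -> skip
r=24=11000 popcount=2 -> skip
r=25=11001 popcount=3 -> KEEP
r=26=11010 popcount=3 -> KEEP
r=27=11011 popcount=4 -> skip
r=28=11100 popcount=3 -> KEEP
r=29=11101 popcount=4 -> skip
r=30=11110 popcount=4 -> skip
Kept rows: 11 13 14 19 21 22 25 26 28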